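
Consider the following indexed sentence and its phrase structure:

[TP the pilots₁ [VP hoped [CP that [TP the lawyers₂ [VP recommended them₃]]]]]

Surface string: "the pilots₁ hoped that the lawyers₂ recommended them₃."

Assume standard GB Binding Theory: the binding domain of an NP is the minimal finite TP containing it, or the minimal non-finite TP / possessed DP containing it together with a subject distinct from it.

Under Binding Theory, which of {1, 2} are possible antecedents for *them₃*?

*them* is a pronoun, so Principle B applies: it must be free in its binding domain.
Binding domain of *them₃*: the embedded TP, whose subject is the lawyers₂.
*the pilots₁* c-commands the pronoun but from outside its binding domain, and is not c-commanded by it → coindexation permitted.
*the lawyers₂* c-commands the pronoun within its binding domain → coindexation would violate Principle B.

{1}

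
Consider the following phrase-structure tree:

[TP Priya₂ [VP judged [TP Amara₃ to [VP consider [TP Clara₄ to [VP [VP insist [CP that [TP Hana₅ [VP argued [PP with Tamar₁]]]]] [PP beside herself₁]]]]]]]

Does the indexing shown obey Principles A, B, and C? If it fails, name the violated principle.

The two coindexed NPs are *Tamar₁* and *herself₁*.
*herself₁* is an anaphor. Principle A requires it to be bound within its binding domain — the embedded TP, whose subject is Clara₄.
Within that domain it is c-commanded by *Clara₄*, which does not share its index.
*Tamar₁* does not c-command the anaphor at all.
The anaphor is unbound in its domain → Principle A violation.

Principle A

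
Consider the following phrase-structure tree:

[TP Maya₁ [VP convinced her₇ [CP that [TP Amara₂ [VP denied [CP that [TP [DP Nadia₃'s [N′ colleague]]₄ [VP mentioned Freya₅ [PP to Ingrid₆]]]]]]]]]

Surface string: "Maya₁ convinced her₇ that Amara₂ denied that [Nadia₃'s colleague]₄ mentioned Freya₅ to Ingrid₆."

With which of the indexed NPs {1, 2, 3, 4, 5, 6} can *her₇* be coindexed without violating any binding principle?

*her* is a pronoun, so Principle B applies: it must be free in its binding domain.
Binding domain of *her₇*: the matrix TP, whose subject is Maya₁.
*Maya₁* c-commands the pronoun within its binding domain → coindexation would violate Principle B.
*Amara₂*: the pronoun c-commands this R-expression → coindexation would violate Principle C on *Amara₂*.
*Nadia₃*: the pronoun c-commands this R-expression → coindexation would violate Principle C on *Nadia₃*.
*[Nadia₃'s colleague]₄*: the pronoun c-commands this R-expression → coindexation would violate Principle C on *[Nadia₃'s colleague]₄*.
*Freya₅*: the pronoun c-commands this R-expression → coindexation would violate Principle C on *Freya₅*.
*Ingrid₆*: the pronoun c-commands this R-expression → coindexation would violate Principle C on *Ingrid₆*.

none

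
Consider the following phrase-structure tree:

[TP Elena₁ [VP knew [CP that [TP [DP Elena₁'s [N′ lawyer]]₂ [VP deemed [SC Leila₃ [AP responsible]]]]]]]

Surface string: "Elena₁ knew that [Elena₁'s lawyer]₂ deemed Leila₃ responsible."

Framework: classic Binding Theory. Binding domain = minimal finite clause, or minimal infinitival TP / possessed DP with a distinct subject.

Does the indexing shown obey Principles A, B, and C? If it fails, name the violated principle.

The two coindexed NPs are *Elena₁* (the higher occurrence) and *Elena₁* (the lower occurrence).
*Elena₁* (the lower occurrence) is an R-expression. Principle C requires it to be free everywhere.
*Elena₁* (the higher occurrence) c-commands it and carries the same index.
The R-expression is bound → Principle C violation.

Principle C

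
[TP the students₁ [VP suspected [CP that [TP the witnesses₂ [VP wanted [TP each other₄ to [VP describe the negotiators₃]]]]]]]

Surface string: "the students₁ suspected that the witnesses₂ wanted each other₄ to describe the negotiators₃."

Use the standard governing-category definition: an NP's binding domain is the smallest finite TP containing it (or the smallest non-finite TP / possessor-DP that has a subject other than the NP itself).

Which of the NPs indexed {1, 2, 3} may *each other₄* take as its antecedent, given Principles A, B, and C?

{2}

*each other* is an anaphor, so Principle A applies: it must be bound in its binding domain.
Binding domain of *each other₄*: the embedded TP, whose subject is the witnesses₂.
*the students₁* c-commands the anaphor but is outside its binding domain → cannot satisfy Principle A.
*the witnesses₂* c-commands the anaphor within its binding domain → licit binder.
*the negotiators₃* does not c-command the anaphor → cannot bind it.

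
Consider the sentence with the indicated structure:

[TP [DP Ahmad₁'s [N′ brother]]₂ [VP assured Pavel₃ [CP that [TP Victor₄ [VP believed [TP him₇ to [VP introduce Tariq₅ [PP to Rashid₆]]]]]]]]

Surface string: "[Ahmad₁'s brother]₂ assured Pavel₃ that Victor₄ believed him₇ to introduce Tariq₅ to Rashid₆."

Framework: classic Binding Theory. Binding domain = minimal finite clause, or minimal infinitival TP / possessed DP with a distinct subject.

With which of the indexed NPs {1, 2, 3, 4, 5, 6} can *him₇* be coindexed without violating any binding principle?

*him* is a pronoun, so Principle B applies: it must be free in its binding domain.
Binding domain of *him₇*: the embedded TP, whose subject is Victor₄.
*Ahmad₁* and the pronoun do not c-command one another → neither Principle B nor Principle C is at stake; coindexation permitted.
*[Ahmad₁'s brother]₂* c-commands the pronoun but from outside its binding domain, and is not c-commanded by it → coindexation permitted.
*Pavel₃* c-commands the pronoun but from outside its binding domain, and is not c-commanded by it → coindexation permitted.
*Victor₄* c-commands the pronoun within its binding domain → coindexation would violate Principle B.
*Tariq₅*: the pronoun c-commands this R-expression → coindexation would violate Principle C on *Tariq₅*.
*Rashid₆*: the pronoun c-commands this R-expression → coindexation would violate Principle C on *Rashid₆*.

{1, 2, 3}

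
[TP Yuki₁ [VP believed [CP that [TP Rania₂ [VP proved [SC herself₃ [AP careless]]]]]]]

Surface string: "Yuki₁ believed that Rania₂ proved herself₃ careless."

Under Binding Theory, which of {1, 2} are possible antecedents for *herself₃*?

{2}

*herself* is an anaphor, so Principle A applies: it must be bound in its binding domain.
Binding domain of *herself₃*: the embedded TP, whose subject is Rania₂.
*Yuki₁* c-commands the anaphor but is outside its binding domain → cannot satisfy Principle A.
*Rania₂* c-commands the anaphor within its binding domain → licit binder.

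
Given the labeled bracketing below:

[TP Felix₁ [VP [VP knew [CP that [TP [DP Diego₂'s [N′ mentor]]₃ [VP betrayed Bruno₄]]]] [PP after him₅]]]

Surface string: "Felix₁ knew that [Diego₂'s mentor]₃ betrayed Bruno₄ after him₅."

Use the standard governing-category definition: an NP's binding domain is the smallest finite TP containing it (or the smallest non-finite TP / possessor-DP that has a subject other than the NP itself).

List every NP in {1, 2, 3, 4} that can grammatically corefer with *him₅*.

{2, 3, 4}

*him* is a pronoun, so Principle B applies: it must be free in its binding domain.
Binding domain of *him₅*: the matrix TP, whose subject is Felix₁.
*Felix₁* c-commands the pronoun within its binding domain → coindexation would violate Principle B.
*Diego₂* and the pronoun do not c-command one another → neither Principle B nor Principle C is at stake; coindexation permitted.
*[Diego₂'s mentor]₃* and the pronoun do not c-command one another → neither Principle B nor Principle C is at stake; coindexation permitted.
*Bruno₄* and the pronoun do not c-command one another → neither Principle B nor Principle C is at stake; coindexation permitted.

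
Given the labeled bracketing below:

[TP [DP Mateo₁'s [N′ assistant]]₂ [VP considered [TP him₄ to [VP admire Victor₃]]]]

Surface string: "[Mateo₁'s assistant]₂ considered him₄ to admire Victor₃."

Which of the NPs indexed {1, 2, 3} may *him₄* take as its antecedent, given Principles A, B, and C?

{1}

*him* is a pronoun, so Principle B applies: it must be free in its binding domain.
Binding domain of *him₄*: the matrix TP, whose subject is [Mateo₁'s assistant]₂.
*Mateo₁* and the pronoun do not c-command one another → neither Principle B nor Principle C is at stake; coindexation permitted.
*[Mateo₁'s assistant]₂* c-commands the pronoun within its binding domain → coindexation would violate Principle B.
*Victor₃*: the pronoun c-commands this R-expression → coindexation would violate Principle C on *Victor₃*.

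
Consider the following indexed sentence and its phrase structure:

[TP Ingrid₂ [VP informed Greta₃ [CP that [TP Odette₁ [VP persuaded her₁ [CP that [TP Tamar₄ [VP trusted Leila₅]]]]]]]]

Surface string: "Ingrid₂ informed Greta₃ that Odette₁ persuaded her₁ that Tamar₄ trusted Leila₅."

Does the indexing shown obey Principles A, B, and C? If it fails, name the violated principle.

Principle B

The two coindexed NPs are *Odette₁* and *her₁*.
*her₁* is a pronoun. Its binding domain is the embedded TP, whose subject is Odette₁.
*Odette₁* c-commands it within that domain and carries the same index.
The pronoun is locally bound → Principle B violation.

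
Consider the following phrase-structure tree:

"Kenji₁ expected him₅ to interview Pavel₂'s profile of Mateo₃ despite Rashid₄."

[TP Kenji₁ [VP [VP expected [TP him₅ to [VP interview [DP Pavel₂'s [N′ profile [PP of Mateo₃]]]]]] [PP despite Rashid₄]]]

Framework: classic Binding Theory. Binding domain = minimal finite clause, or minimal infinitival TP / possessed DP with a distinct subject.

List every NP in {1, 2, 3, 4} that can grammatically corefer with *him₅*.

{4}

*him* is a pronoun, so Principle B applies: it must be free in its binding domain.
Binding domain of *him₅*: the matrix TP, whose subject is Kenji₁.
*Kenji₁* c-commands the pronoun within its binding domain → coindexation would violate Principle B.
*Pavel₂*: the pronoun c-commands this R-expression → coindexation would violate Principle C on *Pavel₂*.
*Mateo₃*: the pronoun c-commands this R-expression → coindexation would violate Principle C on *Mateo₃*.
*Rashid₄* and the pronoun do not c-command one another → neither Principle B nor Principle C is at stake; coindexation permitted.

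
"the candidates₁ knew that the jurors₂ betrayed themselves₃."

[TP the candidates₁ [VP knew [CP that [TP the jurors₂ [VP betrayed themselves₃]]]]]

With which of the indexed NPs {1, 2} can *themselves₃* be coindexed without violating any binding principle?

*themselves* is an anaphor, so Principle A applies: it must be bound in its binding domain.
Binding domain of *themselves₃*: the embedded TP, whose subject is the jurors₂.
*the candidates₁* c-commands the anaphor but is outside its binding domain → cannot satisfy Principle A.
*the jurors₂* c-commands the anaphor within its binding domain → licit binder.

{2}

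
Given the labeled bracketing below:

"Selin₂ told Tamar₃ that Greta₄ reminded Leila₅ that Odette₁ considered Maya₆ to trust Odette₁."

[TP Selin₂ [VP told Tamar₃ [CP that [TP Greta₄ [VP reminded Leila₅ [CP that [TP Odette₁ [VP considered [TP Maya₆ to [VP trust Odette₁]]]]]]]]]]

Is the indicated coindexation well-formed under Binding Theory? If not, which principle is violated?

The two coindexed NPs are *Odette₁* (the lower occurrence) and *Odette₁* (the higher occurrence).
*Odette₁* (the lower occurrence) is an R-expression. Principle C requires it to be free everywhere.
*Odette₁* (the higher occurrence) c-commands it and carries the same index.
The R-expression is bound → Principle C violation.

Principle C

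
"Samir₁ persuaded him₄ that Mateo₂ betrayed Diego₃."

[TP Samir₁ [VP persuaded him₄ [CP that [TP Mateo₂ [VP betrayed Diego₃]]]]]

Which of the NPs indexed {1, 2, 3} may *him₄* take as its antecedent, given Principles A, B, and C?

*him* is a pronoun, so Principle B applies: it must be free in its binding domain.
Binding domain of *him₄*: the matrix TP, whose subject is Samir₁.
*Samir₁* c-commands the pronoun within its binding domain → coindexation would violate Principle B.
*Mateo₂*: the pronoun c-commands this R-expression → coindexation would violate Principle C on *Mateo₂*.
*Diego₃*: the pronoun c-commands this R-expression → coindexation would violate Principle C on *Diego₃*.

none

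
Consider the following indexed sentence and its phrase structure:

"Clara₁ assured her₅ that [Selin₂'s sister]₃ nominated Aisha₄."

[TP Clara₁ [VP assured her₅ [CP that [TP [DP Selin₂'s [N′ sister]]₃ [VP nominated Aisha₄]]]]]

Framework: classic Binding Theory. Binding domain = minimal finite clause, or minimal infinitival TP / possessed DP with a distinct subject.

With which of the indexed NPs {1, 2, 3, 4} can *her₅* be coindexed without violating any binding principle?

*her* is a pronoun, so Principle B applies: it must be free in its binding domain.
Binding domain of *her₅*: the matrix TP, whose subject is Clara₁.
*Clara₁* c-commands the pronoun within its binding domain → coindexation would violate Principle B.
*Selin₂*: the pronoun c-commands this R-expression → coindexation would violate Principle C on *Selin₂*.
*[Selin₂'s sister]₃*: the pronoun c-commands this R-expression → coindexation would violate Principle C on *[Selin₂'s sister]₃*.
*Aisha₄*: the pronoun c-commands this R-expression → coindexation would violate Principle C on *Aisha₄*.

none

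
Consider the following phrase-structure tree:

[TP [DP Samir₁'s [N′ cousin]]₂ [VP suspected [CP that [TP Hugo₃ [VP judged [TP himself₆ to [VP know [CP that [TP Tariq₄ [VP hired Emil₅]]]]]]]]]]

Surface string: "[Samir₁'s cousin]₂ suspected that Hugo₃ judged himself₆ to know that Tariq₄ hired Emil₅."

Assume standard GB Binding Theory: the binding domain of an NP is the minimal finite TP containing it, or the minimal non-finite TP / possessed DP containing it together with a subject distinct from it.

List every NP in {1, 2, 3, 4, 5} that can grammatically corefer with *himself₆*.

{3}

*himself* is an anaphor, so Principle A applies: it must be bound in its binding domain.
Binding domain of *himself₆*: the embedded TP, whose subject is Hugo₃.
*Samir₁* does not c-command the anaphor → cannot bind it.
*[Samir₁'s cousin]₂* c-commands the anaphor but is outside its binding domain → cannot satisfy Principle A.
*Hugo₃* c-commands the anaphor within its binding domain → licit binder.
*Tariq₄* does not c-command the anaphor → cannot bind it.
*Emil₅* does not c-command the anaphor → cannot bind it.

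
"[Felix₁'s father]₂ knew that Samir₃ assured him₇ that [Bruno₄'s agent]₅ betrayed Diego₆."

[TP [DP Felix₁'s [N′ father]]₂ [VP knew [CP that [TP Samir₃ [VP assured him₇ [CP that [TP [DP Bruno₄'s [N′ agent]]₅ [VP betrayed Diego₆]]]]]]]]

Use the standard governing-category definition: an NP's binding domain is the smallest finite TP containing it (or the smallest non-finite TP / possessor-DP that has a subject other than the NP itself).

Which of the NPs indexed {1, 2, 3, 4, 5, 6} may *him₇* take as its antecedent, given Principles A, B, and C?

{1, 2}

*him* is a pronoun, so Principle B applies: it must be free in its binding domain.
Binding domain of *him₇*: the embedded TP, whose subject is Samir₃.
*Felix₁* and the pronoun do not c-command one another → neither Principle B nor Principle C is at stake; coindexation permitted.
*[Felix₁'s father]₂* c-commands the pronoun but from outside its binding domain, and is not c-commanded by it → coindexation permitted.
*Samir₃* c-commands the pronoun within its binding domain → coindexation would violate Principle B.
*Bruno₄*: the pronoun c-commands this R-expression → coindexation would violate Principle C on *Bruno₄*.
*[Bruno₄'s agent]₅*: the pronoun c-commands this R-expression → coindexation would violate Principle C on *[Bruno₄'s agent]₅*.
*Diego₆*: the pronoun c-commands this R-expression → coindexation would violate Principle C on *Diego₆*.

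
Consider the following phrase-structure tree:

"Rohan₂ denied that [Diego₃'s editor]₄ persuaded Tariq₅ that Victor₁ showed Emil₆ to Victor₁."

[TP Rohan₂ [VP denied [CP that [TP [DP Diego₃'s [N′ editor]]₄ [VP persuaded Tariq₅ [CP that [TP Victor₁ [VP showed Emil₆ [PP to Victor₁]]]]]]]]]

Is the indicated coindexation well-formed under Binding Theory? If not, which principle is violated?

The two coindexed NPs are *Victor₁* (the higher occurrence) and *Victor₁* (the lower occurrence).
*Victor₁* (the lower occurrence) is an R-expression. Principle C requires it to be free everywhere.
*Victor₁* (the higher occurrence) c-commands it and carries the same index.
The R-expression is bound → Principle C violation.

Principle C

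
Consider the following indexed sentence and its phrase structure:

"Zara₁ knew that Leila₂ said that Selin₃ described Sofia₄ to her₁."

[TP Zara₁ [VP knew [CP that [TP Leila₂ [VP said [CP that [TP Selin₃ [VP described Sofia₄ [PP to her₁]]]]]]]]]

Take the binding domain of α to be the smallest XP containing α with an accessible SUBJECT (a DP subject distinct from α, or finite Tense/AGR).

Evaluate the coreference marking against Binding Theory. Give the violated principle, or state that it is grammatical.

The two coindexed NPs are *Zara₁* and *her₁*.
*her₁* is a pronoun; its binding domain is the embedded TP, whose subject is Selin₃. Within that domain it is c-commanded only by *Selin₃*, *Sofia₄*, which carry a different index — the pronoun is free locally, so Principle B holds.
*Zara₁* is an R-expression; *her₁* does not c-command it, and no other NP shares its index, so Principle C is satisfied.
All principles are respected.

grammatical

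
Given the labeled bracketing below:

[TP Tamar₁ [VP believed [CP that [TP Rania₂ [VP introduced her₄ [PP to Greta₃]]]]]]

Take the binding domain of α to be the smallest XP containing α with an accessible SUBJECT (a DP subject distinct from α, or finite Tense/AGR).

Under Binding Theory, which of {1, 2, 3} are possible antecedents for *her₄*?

{1}

*her* is a pronoun, so Principle B applies: it must be free in its binding domain.
Binding domain of *her₄*: the embedded TP, whose subject is Rania₂.
*Tamar₁* c-commands the pronoun but from outside its binding domain, and is not c-commanded by it → coindexation permitted.
*Rania₂* c-commands the pronoun within its binding domain → coindexation would violate Principle B.
*Greta₃*: the pronoun c-commands this R-expression → coindexation would violate Principle C on *Greta₃*.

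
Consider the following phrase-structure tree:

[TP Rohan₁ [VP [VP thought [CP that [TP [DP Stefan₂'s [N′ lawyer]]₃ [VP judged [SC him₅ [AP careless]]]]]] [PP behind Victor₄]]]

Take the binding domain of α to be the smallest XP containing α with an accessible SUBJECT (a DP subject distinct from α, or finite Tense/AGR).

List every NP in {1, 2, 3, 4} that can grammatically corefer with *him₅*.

{1, 2, 4}

*him* is a pronoun, so Principle B applies: it must be free in its binding domain.
Binding domain of *him₅*: the embedded TP, whose subject is [Stefan₂'s lawyer]₃.
*Rohan₁* c-commands the pronoun but from outside its binding domain, and is not c-commanded by it → coindexation permitted.
*Stefan₂* and the pronoun do not c-command one another → neither Principle B nor Principle C is at stake; coindexation permitted.
*[Stefan₂'s lawyer]₃* c-commands the pronoun within its binding domain → coindexation would violate Principle B.
*Victor₄* and the pronoun do not c-command one another → neither Principle B nor Principle C is at stake; coindexation permitted.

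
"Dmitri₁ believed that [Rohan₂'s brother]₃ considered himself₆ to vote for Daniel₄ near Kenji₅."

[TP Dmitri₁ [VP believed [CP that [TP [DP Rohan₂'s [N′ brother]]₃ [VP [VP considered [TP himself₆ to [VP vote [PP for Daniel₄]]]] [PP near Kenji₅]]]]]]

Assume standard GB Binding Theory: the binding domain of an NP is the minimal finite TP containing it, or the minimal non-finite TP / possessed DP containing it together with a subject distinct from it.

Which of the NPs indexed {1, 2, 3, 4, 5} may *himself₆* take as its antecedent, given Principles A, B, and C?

{3}

*himself* is an anaphor, so Principle A applies: it must be bound in its binding domain.
Binding domain of *himself₆*: the embedded TP, whose subject is [Rohan₂'s brother]₃.
*Dmitri₁* c-commands the anaphor but is outside its binding domain → cannot satisfy Principle A.
*Rohan₂* does not c-command the anaphor → cannot bind it.
*[Rohan₂'s brother]₃* c-commands the anaphor within its binding domain → licit binder.
*Daniel₄* does not c-command the anaphor → cannot bind it.
*Kenji₅* does not c-command the anaphor → cannot bind it.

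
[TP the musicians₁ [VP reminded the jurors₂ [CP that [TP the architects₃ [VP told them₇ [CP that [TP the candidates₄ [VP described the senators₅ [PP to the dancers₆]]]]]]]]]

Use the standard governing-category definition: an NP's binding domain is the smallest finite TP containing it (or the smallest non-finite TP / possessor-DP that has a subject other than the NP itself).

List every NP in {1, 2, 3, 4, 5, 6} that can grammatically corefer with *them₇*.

*them* is a pronoun, so Principle B applies: it must be free in its binding domain.
Binding domain of *them₇*: the embedded TP, whose subject is the architects₃.
*the musicians₁* c-commands the pronoun but from outside its binding domain, and is not c-commanded by it → coindexation permitted.
*the jurors₂* c-commands the pronoun but from outside its binding domain, and is not c-commanded by it → coindexation permitted.
*the architects₃* c-commands the pronoun within its binding domain → coindexation would violate Principle B.
*the candidates₄*: the pronoun c-commands this R-expression → coindexation would violate Principle C on *the candidates₄*.
*the senators₅*: the pronoun c-commands this R-expression → coindexation would violate Principle C on *the senators₅*.
*the dancers₆*: the pronoun c-commands this R-expression → coindexation would violate Principle C on *the dancers₆*.

{1, 2}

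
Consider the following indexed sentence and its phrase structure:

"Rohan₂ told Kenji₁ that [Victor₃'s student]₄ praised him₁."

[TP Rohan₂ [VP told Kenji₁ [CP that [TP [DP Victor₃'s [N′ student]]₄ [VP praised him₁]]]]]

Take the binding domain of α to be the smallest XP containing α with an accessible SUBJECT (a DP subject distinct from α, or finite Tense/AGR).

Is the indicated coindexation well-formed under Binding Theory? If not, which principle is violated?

The two coindexed NPs are *Kenji₁* and *him₁*.
*him₁* is a pronoun; its binding domain is the embedded TP, whose subject is [Victor₃'s student]₄. Within that domain it is c-commanded only by *[Victor₃'s student]₄*, which carries a different index — the pronoun is free locally, so Principle B holds.
*Kenji₁* is an R-expression; *him₁* does not c-command it, and no other NP shares its index, so Principle C is satisfied.
All principles are respected.

grammatical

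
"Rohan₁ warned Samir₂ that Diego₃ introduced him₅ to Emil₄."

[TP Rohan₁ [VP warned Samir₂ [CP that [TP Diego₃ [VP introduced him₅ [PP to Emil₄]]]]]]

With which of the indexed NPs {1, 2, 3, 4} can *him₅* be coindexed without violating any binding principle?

*him* is a pronoun, so Principle B applies: it must be free in its binding domain.
Binding domain of *him₅*: the embedded TP, whose subject is Diego₃.
*Rohan₁* c-commands the pronoun but from outside its binding domain, and is not c-commanded by it → coindexation permitted.
*Samir₂* c-commands the pronoun but from outside its binding domain, and is not c-commanded by it → coindexation permitted.
*Diego₃* c-commands the pronoun within its binding domain → coindexation would violate Principle B.
*Emil₄*: the pronoun c-commands this R-expression → coindexation would violate Principle C on *Emil₄*.

{1, 2}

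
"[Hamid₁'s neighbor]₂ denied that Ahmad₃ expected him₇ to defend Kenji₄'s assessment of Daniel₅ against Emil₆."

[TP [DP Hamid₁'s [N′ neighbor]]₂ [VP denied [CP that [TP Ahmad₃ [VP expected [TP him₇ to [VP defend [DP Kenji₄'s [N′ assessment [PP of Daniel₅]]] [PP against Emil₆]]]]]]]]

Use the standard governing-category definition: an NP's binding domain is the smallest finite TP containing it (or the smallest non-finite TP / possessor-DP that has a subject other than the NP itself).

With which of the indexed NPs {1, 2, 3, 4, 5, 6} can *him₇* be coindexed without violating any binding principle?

{1, 2}

*him* is a pronoun, so Principle B applies: it must be free in its binding domain.
Binding domain of *him₇*: the embedded TP, whose subject is Ahmad₃.
*Hamid₁* and the pronoun do not c-command one another → neither Principle B nor Principle C is at stake; coindexation permitted.
*[Hamid₁'s neighbor]₂* c-commands the pronoun but from outside its binding domain, and is not c-commanded by it → coindexation permitted.
*Ahmad₃* c-commands the pronoun within its binding domain → coindexation would violate Principle B.
*Kenji₄*: the pronoun c-commands this R-expression → coindexation would violate Principle C on *Kenji₄*.
*Daniel₅*: the pronoun c-commands this R-expression → coindexation would violate Principle C on *Daniel₅*.
*Emil₆*: the pronoun c-commands this R-expression → coindexation would violate Principle C on *Emil₆*.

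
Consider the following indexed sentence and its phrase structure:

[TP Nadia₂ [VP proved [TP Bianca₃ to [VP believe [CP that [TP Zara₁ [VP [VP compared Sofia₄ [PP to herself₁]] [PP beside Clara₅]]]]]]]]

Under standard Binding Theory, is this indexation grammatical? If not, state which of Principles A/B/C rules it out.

The two coindexed NPs are *Zara₁* and *herself₁*.
*herself₁* is an anaphor; its binding domain is the embedded TP, whose subject is Zara₁. *Zara₁* c-commands it within that domain and shares its index, so Principle A is satisfied.
*Zara₁* is an R-expression; *herself₁* does not c-command it, and no other NP shares its index, so Principle C is satisfied.
All principles are respected.

grammatical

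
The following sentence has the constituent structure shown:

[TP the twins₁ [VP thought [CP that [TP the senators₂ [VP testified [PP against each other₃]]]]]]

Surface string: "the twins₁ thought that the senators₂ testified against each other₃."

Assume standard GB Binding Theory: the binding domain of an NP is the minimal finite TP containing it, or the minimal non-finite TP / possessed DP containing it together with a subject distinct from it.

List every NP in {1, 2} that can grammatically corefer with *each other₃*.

*each other* is an anaphor, so Principle A applies: it must be bound in its binding domain.
Binding domain of *each other₃*: the embedded TP, whose subject is the senators₂.
*the twins₁* c-commands the anaphor but is outside its binding domain → cannot satisfy Principle A.
*the senators₂* c-commands the anaphor within its binding domain → licit binder.

{2}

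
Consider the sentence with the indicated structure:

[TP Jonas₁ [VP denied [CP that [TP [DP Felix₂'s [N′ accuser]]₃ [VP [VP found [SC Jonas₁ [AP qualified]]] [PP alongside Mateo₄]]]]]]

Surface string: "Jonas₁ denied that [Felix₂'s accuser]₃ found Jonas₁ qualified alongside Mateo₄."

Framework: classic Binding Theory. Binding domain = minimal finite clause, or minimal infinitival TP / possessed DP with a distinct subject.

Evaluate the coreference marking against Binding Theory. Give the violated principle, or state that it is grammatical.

Principle C

The two coindexed NPs are *Jonas₁* (the higher occurrence) and *Jonas₁* (the lower occurrence).
*Jonas₁* (the lower occurrence) is an R-expression. Principle C requires it to be free everywhere.
*Jonas₁* (the higher occurrence) c-commands it and carries the same index.
The R-expression is bound → Principle C violation.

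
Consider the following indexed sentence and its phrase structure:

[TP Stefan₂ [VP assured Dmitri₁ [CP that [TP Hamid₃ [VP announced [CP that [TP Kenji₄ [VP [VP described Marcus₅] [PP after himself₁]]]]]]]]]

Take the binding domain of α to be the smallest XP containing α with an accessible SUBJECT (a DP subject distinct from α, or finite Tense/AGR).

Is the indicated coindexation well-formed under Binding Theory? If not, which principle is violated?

The two coindexed NPs are *Dmitri₁* and *himself₁*.
*himself₁* is an anaphor. Principle A requires it to be bound within its binding domain — the embedded TP, whose subject is Kenji₄.
Within that domain it is c-commanded by *Kenji₄*, which does not share its index.
*Dmitri₁* does c-command the anaphor, but from outside its binding domain.
The anaphor is unbound in its domain → Principle A violation.

Principle A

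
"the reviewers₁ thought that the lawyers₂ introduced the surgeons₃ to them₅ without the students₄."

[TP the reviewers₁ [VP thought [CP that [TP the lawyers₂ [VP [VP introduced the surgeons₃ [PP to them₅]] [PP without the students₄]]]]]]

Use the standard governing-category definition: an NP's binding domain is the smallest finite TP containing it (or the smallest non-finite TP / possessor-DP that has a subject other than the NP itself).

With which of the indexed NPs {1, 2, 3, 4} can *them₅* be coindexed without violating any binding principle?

*them* is a pronoun, so Principle B applies: it must be free in its binding domain.
Binding domain of *them₅*: the embedded TP, whose subject is the lawyers₂.
*the reviewers₁* c-commands the pronoun but from outside its binding domain, and is not c-commanded by it → coindexation permitted.
*the lawyers₂* c-commands the pronoun within its binding domain → coindexation would violate Principle B.
*the surgeons₃* c-commands the pronoun within its binding domain → coindexation would violate Principle B.
*the students₄* and the pronoun do not c-command one another → neither Principle B nor Principle C is at stake; coindexation permitted.

{1, 4}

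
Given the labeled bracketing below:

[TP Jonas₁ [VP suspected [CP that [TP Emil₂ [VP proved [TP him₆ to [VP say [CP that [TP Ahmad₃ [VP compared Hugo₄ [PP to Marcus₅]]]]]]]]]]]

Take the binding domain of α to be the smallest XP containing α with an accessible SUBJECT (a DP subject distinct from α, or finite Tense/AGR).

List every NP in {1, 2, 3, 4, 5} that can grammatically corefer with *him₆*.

{1}

*him* is a pronoun, so Principle B applies: it must be free in its binding domain.
Binding domain of *him₆*: the embedded TP, whose subject is Emil₂.
*Jonas₁* c-commands the pronoun but from outside its binding domain, and is not c-commanded by it → coindexation permitted.
*Emil₂* c-commands the pronoun within its binding domain → coindexation would violate Principle B.
*Ahmad₃*: the pronoun c-commands this R-expression → coindexation would violate Principle C on *Ahmad₃*.
*Hugo₄*: the pronoun c-commands this R-expression → coindexation would violate Principle C on *Hugo₄*.
*Marcus₅*: the pronoun c-commands this R-expression → coindexation would violate Principle C on *Marcus₅*.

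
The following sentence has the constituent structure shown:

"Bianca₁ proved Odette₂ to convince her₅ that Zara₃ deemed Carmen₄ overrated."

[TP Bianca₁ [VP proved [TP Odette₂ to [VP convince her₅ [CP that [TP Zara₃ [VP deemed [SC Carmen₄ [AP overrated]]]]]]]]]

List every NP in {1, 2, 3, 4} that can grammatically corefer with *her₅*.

*her* is a pronoun, so Principle B applies: it must be free in its binding domain.
Binding domain of *her₅*: the embedded TP, whose subject is Odette₂.
*Bianca₁* c-commands the pronoun but from outside its binding domain, and is not c-commanded by it → coindexation permitted.
*Odette₂* c-commands the pronoun within its binding domain → coindexation would violate Principle B.
*Zara₃*: the pronoun c-commands this R-expression → coindexation would violate Principle C on *Zara₃*.
*Carmen₄*: the pronoun c-commands this R-expression → coindexation would violate Principle C on *Carmen₄*.

{1}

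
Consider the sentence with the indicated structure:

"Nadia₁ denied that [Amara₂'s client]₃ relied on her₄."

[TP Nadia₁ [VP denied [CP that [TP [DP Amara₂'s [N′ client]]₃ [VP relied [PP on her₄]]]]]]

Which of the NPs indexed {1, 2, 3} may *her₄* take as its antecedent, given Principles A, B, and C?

{1, 2}

*her* is a pronoun, so Principle B applies: it must be free in its binding domain.
Binding domain of *her₄*: the embedded TP, whose subject is [Amara₂'s client]₃.
*Nadia₁* c-commands the pronoun but from outside its binding domain, and is not c-commanded by it → coindexation permitted.
*Amara₂* and the pronoun do not c-command one another → neither Principle B nor Principle C is at stake; coindexation permitted.
*[Amara₂'s client]₃* c-commands the pronoun within its binding domain → coindexation would violate Principle B.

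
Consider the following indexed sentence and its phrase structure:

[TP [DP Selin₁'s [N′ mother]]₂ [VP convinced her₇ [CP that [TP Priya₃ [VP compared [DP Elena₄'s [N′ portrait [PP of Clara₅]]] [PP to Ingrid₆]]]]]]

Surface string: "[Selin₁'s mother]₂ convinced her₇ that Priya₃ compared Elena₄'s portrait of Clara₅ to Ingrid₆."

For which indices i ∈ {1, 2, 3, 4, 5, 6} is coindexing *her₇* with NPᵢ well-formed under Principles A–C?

{1}

*her* is a pronoun, so Principle B applies: it must be free in its binding domain.
Binding domain of *her₇*: the matrix TP, whose subject is [Selin₁'s mother]₂.
*Selin₁* and the pronoun do not c-command one another → neither Principle B nor Principle C is at stake; coindexation permitted.
*[Selin₁'s mother]₂* c-commands the pronoun within its binding domain → coindexation would violate Principle B.
*Priya₃*: the pronoun c-commands this R-expression → coindexation would violate Principle C on *Priya₃*.
*Elena₄*: the pronoun c-commands this R-expression → coindexation would violate Principle C on *Elena₄*.
*Clara₅*: the pronoun c-commands this R-expression → coindexation would violate Principle C on *Clara₅*.
*Ingrid₆*: the pronoun c-commands this R-expression → coindexation would violate Principle C on *Ingrid₆*.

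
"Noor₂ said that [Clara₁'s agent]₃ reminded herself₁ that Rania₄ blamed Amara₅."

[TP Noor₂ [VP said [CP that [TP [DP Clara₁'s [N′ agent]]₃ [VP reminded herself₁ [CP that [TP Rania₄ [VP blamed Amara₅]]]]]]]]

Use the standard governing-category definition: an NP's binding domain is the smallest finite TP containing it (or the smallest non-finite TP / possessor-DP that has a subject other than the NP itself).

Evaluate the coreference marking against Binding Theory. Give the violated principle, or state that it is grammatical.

The two coindexed NPs are *Clara₁* and *herself₁*.
*herself₁* is an anaphor. Principle A requires it to be bound within its binding domain — the embedded TP, whose subject is [Clara₁'s agent]₃.
Within that domain it is c-commanded by *[Clara₁'s agent]₃*, which does not share its index.
*Clara₁* does not c-command the anaphor at all.
The anaphor is unbound in its domain → Principle A violation.

Principle A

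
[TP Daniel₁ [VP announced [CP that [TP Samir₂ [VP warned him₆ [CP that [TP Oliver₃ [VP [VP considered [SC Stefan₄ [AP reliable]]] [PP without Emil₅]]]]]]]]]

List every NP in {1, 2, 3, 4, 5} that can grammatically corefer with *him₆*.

*him* is a pronoun, so Principle B applies: it must be free in its binding domain.
Binding domain of *him₆*: the embedded TP, whose subject is Samir₂.
*Daniel₁* c-commands the pronoun but from outside its binding domain, and is not c-commanded by it → coindexation permitted.
*Samir₂* c-commands the pronoun within its binding domain → coindexation would violate Principle B.
*Oliver₃*: the pronoun c-commands this R-expression → coindexation would violate Principle C on *Oliver₃*.
*Stefan₄*: the pronoun c-commands this R-expression → coindexation would violate Principle C on *Stefan₄*.
*Emil₅*: the pronoun c-commands this R-expression → coindexation would violate Principle C on *Emil₅*.

{1}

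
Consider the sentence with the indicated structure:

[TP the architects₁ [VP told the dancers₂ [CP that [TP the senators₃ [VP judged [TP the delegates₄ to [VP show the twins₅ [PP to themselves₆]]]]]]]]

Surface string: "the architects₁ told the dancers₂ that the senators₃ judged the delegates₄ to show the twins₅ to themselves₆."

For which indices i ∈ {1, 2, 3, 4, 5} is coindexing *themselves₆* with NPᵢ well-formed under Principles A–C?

*themselves* is an anaphor, so Principle A applies: it must be bound in its binding domain.
Binding domain of *themselves₆*: the embedded TP, whose subject is the delegates₄.
*the architects₁* c-commands the anaphor but is outside its binding domain → cannot satisfy Principle A.
*the dancers₂* c-commands the anaphor but is outside its binding domain → cannot satisfy Principle A.
*the senators₃* c-commands the anaphor but is outside its binding domain → cannot satisfy Principle A.
*the delegates₄* c-commands the anaphor within its binding domain → licit binder.
*the twins₅* c-commands the anaphor within its binding domain → licit binder.

{4, 5}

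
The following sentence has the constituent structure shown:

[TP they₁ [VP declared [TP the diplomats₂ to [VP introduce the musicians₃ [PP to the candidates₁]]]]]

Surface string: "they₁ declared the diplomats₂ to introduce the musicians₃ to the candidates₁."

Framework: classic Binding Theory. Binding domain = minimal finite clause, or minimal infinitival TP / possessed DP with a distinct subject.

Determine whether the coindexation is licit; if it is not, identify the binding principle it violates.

The two coindexed NPs are *they₁* and *the candidates₁*.
*the candidates₁* is an R-expression. Principle C requires it to be free everywhere.
*they₁* c-commands it and carries the same index.
The R-expression is bound → Principle C violation.

Principle C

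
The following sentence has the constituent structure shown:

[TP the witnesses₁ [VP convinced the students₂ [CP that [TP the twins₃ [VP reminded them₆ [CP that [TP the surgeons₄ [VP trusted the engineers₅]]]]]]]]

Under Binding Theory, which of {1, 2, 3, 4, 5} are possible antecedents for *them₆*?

{1, 2}

*them* is a pronoun, so Principle B applies: it must be free in its binding domain.
Binding domain of *them₆*: the embedded TP, whose subject is the twins₃.
*the witnesses₁* c-commands the pronoun but from outside its binding domain, and is not c-commanded by it → coindexation permitted.
*the students₂* c-commands the pronoun but from outside its binding domain, and is not c-commanded by it → coindexation permitted.
*the twins₃* c-commands the pronoun within its binding domain → coindexation would violate Principle B.
*the surgeons₄*: the pronoun c-commands this R-expression → coindexation would violate Principle C on *the surgeons₄*.
*the engineers₅*: the pronoun c-commands this R-expression → coindexation would violate Principle C on *the engineers₅*.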